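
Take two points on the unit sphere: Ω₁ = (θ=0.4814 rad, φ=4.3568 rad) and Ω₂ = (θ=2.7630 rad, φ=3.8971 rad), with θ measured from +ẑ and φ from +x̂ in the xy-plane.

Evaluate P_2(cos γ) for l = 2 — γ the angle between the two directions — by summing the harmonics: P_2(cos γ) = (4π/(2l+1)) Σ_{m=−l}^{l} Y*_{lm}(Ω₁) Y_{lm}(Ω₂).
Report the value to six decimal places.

0.173771

Term-by-term m-sum for l=2 (normalisation 4π/5 = 2.513274):
  m=-2: (-0.06274 + 0.05405j) × (0.00315 - 0.05268j) = 0.00265 + 0.00348j  (running Σ = 0.00265 + 0.00348j)
  m=-1: (-0.11038 - 0.29722j) × (0.19314 - 0.18192j) = -0.07539 - 0.03732j  (running Σ = -0.07274 - 0.03385j)
  m=0: (0.42793 + 0.00000j) × (0.50152 + 0.00000j) = 0.21462 + 0.00000j  (running Σ = 0.14188 - 0.03385j)
  m=1: (0.11038 - 0.29722j) × (-0.19314 - 0.18192j) = -0.07539 + 0.03732j  (running Σ = 0.06649 + 0.00348j)
  m=2: (-0.06274 - 0.05405j) × (0.00315 + 0.05268j) = 0.00265 - 0.00348j  (running Σ = 0.06914 - 0.00000j)
Accumulated sum 0.06914 - 0.00000j; after 4π/(2l+1) scaling, 0.17377 - 0.00000j ⇒ P_2 = 0.173771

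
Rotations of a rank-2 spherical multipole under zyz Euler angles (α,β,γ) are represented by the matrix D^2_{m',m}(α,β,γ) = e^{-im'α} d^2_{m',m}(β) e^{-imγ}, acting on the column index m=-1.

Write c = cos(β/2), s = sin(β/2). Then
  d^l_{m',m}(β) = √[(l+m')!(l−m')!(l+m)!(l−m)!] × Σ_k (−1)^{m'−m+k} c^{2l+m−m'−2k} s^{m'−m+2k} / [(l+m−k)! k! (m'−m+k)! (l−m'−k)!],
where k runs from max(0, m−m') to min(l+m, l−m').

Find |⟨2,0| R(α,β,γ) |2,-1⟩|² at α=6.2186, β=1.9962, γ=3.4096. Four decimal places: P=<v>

D^2_{0,-1}(6.2186,1.9962,3.4096) = e^{-i·0·6.2186}·d^2_{0,-1}(1.9962)·e^{-i·-1·3.4096}. Compute d first:
With c≡cos(β/2)=0.541900 and s≡sin(β/2)=0.840443, N=[2·2·1·6]^{1/2}=4.898979
k: max(0,(-1)−(0))=0 … min(2+(-1),2−(0))=1
  k=0: (−1)^1·4.8990/(2)·0.5419^3·0.8404^1 = -0.327598
  k=1: (−1)^2·4.8990/(2)·0.5419^1·0.8404^3 = +0.787988
d^2_{0,-1}(1.9962) = -0.327598 +0.787988 = +0.460390
|D^2_{0,-1}|² = |d^2_{0,-1}(β)|² = (+0.460390)² = 0.211959 (the z-rotation phases have unit modulus)

P=0.2120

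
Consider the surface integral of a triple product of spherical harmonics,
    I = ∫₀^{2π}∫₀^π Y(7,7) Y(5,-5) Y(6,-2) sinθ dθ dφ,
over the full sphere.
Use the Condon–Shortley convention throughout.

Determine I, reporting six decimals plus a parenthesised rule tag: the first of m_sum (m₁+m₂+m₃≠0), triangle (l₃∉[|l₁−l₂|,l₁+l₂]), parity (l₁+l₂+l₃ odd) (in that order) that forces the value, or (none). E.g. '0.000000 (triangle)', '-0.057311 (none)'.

Rules hold: Σm=0, L=18 even, 2≤6≤12.
N = 15·11·13 = 2145
Δ = 6!·8!·4!/19! = 1/174594420
Racah Σ t=1..5: t=1:−1/4147200 t=2:+1/207360 t=3:−1/82944 t=4:+1/207360 t=5:−1/4147200 = -1/345600
⇒ 3j(7 5 6; 0 0 0)² = 420/46189, sgn -1
Racah Σ t=0..0: t=0:+1/696729600 = 1/696729600
⇒ 3j(7 5 6; 7 -5 -2)² = 7/1938, sgn +1
4πI² = N·(3j₀)²·(3jₘ)² = 7350/104329
I = -1·√(0.0704502/4π) = -0.07487489
No selection rule forces the value: the integral is nonzero (none).

-0.074875 (none)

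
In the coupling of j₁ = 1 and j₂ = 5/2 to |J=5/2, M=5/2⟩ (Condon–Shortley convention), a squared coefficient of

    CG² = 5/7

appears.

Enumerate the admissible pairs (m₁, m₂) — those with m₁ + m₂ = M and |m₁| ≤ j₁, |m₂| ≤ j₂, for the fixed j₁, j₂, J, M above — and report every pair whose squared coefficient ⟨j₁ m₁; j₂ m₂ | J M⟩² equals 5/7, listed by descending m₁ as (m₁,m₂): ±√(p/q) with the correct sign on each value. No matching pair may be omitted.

Admissible pairs with m₁+m₂ = M = 5/2: (0,5/2), (1,3/2)
  (m₁,m₂)=(1,3/2): CG² = 2/7, CG = +√(2/7)
  (m₁,m₂)=(0,5/2): CG² = 5/7, CG = −√(5/7)   ← matches the target
Pairs with CG² = 5/7: (0,5/2): −√(5/7)

(0,5/2): −√(5/7)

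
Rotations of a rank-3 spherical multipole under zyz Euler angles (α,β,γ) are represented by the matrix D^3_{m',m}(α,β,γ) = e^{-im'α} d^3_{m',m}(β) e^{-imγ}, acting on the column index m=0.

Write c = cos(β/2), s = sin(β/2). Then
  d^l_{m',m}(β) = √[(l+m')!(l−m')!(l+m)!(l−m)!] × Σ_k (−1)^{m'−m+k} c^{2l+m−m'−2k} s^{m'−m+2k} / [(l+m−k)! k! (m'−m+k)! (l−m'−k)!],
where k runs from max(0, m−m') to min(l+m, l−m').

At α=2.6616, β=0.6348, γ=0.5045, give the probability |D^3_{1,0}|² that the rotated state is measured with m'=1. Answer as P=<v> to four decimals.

First d^3_{1,0}(β=0.6348), then the phase factors e^{-i(1)α} and e^{-i(0)γ}:
With c≡cos(β/2)=0.950050 and s≡sin(β/2)=0.312097, N=[24·2·6·6]^{1/2}=41.569219
The bounds max(0,m−m')=0 and min(l+m,l−m')=2 give 3 terms
  k=0: (−1)^1·41.5692/(12)·0.9501^5·0.3121^1 = -0.836784
  k=1: (−1)^2·41.5692/(4)·0.9501^3·0.3121^3 = +0.270908
  k=2: (−1)^3·41.5692/(12)·0.9501^1·0.3121^5 = -0.009745
d^3_{1,0}(0.6348) = -0.836784 +0.270908 -0.009745 = -0.575621
|D^3_{1,0}|² = |d^3_{1,0}(β)|² = (-0.575621)² = 0.331340 (the z-rotation phases have unit modulus)

P=0.3313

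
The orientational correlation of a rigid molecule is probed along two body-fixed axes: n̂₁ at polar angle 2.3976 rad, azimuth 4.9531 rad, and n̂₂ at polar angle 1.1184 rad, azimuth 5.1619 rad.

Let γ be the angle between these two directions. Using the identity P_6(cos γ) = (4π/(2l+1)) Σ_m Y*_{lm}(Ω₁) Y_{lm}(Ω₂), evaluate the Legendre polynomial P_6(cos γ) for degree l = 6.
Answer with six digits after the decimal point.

0.075861

Addition theorem: P_6(cos γ) = (4π/13) Σ_m Y*_{lm}(Ω₁) Y_{lm}(Ω₂), m = −6…6:
  [-6]  conj(Y_{6,-6})(Ω₁) = -0.00588 - 0.04623j ; Y_{6,-6}(Ω₂) = 0.23086 + 0.10996j ; Δ = 0.00373 - 0.01132j
  [-5]  conj(Y_{6,-5})(Ω₁) = -0.16371 + 0.06298j ; Y_{6,-5}(Ω₂) = 0.33563 - 0.26962j ; Δ = -0.03797 + 0.06528j
  [-4]  conj(Y_{6,-4})(Ω₁) = 0.21241 + 0.30524j ; Y_{6,-4}(Ω₂) = -0.05795 - 0.25062j ; Δ = 0.06419 - 0.07092j
  [-3]  conj(Y_{6,-3})(Ω₁) = 0.29076 - 0.33009j ; Y_{6,-3}(Ω₂) = 0.18149 + 0.04102j ; Δ = 0.06631 - 0.04798j
  [-2]  conj(Y_{6,-2})(Ω₁) = -0.12271 - 0.06411j ; Y_{6,-2}(Ω₂) = 0.20243 - 0.25458j ; Δ = -0.04116 + 0.01826j
  [-1]  conj(Y_{6,-1})(Ω₁) = 0.07681 - 0.31290j ; Y_{6,-1}(Ω₂) = 0.03326 + 0.06894j ; Δ = 0.02412 - 0.00511j
  [+0]  conj(Y_{6,0})(Ω₁) = -0.24313 + 0.00000j ; Y_{6,0}(Ω₂) = 0.32890 + 0.00000j ; Δ = -0.07997 + 0.00000j
  [+1]  conj(Y_{6,1})(Ω₁) = -0.07681 - 0.31290j ; Y_{6,1}(Ω₂) = -0.03326 + 0.06894j ; Δ = 0.02412 + 0.00511j
  [+2]  conj(Y_{6,2})(Ω₁) = -0.12271 + 0.06411j ; Y_{6,2}(Ω₂) = 0.20243 + 0.25458j ; Δ = -0.04116 - 0.01826j
  [+3]  conj(Y_{6,3})(Ω₁) = -0.29076 - 0.33009j ; Y_{6,3}(Ω₂) = -0.18149 + 0.04102j ; Δ = 0.06631 + 0.04798j
  [+4]  conj(Y_{6,4})(Ω₁) = 0.21241 - 0.30524j ; Y_{6,4}(Ω₂) = -0.05795 + 0.25062j ; Δ = 0.06419 + 0.07092j
  [+5]  conj(Y_{6,5})(Ω₁) = 0.16371 + 0.06298j ; Y_{6,5}(Ω₂) = -0.33563 - 0.26962j ; Δ = -0.03797 - 0.06528j
  [+6]  conj(Y_{6,6})(Ω₁) = -0.00588 + 0.04623j ; Y_{6,6}(Ω₂) = 0.23086 - 0.10996j ; Δ = 0.00373 + 0.01132j
Total Σ_m = 0.07848 + 0.00000j. Multiply by 0.966644: 0.07586 + 0.00000j. P_6(cos γ) = 0.075861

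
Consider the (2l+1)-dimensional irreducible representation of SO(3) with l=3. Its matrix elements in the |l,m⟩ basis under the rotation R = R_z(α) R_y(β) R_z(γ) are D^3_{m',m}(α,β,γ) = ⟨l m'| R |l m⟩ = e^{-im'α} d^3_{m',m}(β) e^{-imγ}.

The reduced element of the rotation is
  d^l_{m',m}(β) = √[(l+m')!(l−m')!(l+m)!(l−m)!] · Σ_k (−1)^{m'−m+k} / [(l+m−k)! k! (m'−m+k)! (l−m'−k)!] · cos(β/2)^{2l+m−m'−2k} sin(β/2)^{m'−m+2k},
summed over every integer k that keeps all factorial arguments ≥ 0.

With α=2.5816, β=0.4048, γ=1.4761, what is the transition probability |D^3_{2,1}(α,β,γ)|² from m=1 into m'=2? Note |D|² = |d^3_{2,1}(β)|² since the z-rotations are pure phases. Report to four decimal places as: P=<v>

P=0.2757

D^3_{2,1}(2.5816,0.4048,1.4761) = e^{-i·2·2.5816}·d^3_{2,1}(0.4048)·e^{-i·1·1.4761}. Compute d first:
Half-angle: c=0.979587, s=0.201021. N=√(120·1·24·2)=75.894664
k∈{0,1} keeps every argument non-negative
  k=0: (−1)^1·75.8947/(24)·0.9796^5·0.2010^1 = -0.573398
  k=1: (−1)^2·75.8947/(12)·0.9796^3·0.2010^3 = +0.048293
d^3_{2,1}(0.4048) = -0.573398 +0.048293 = -0.525105
|D^3_{2,1}|² = |d^3_{2,1}(β)|² = (-0.525105)² = 0.275735 (the z-rotation phases have unit modulus)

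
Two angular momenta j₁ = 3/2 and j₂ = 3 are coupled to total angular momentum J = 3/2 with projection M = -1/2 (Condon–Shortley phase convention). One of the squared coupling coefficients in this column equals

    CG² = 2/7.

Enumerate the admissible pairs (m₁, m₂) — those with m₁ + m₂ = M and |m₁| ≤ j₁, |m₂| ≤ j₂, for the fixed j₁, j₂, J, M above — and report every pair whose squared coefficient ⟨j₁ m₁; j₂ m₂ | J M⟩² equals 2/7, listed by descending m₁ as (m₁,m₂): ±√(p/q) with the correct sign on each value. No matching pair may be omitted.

Admissible pairs with m₁+m₂ = M = -1/2: (-3/2,1), (-1/2,0), (1/2,-1), (3/2,-2)
  (m₁,m₂)=(3/2,-2): CG² = 2/7, CG = +√(2/7)   ← matches the target
  (m₁,m₂)=(1/2,-1): CG² = 12/35, CG = −√(12/35)
  (m₁,m₂)=(-1/2,0): CG² = 9/35, CG = +√(9/35)
  (m₁,m₂)=(-3/2,1): CG² = 4/35, CG = −√(4/35)
Pairs with CG² = 2/7: (3/2,-2): +√(2/7)

(3/2,-2): +√(2/7)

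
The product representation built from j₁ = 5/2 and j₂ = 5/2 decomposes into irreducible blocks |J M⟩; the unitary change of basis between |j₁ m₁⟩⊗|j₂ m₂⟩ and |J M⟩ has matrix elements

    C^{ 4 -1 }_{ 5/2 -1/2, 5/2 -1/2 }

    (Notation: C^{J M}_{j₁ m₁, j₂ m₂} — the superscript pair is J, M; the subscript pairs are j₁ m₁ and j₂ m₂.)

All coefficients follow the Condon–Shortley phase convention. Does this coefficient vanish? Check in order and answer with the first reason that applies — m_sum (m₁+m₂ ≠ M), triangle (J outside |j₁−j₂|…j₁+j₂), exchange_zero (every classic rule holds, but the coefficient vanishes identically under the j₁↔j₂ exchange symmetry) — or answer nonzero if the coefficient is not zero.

exchange_zero

m-sum: m₁+m₂ = -1/2+(-1/2) = -1, M = -1  ✓
triangle: |j₁−j₂| = 0 ≤ J = 4 ≤ j₁+j₂ = 5  ✓
exchange: j₁=j₂ and m₁=m₂, and (−1)^(j₁+j₂−J) = (−1)^1 = −1 forces ⟨j₁m₁;j₂m₂|JM⟩ = −⟨j₂m₂;j₁m₁|JM⟩ = −⟨j₁m₁;j₂m₂|JM⟩ ⇒ the coefficient vanishes identically
Racah sum check: Σ_k collapses to 0 ⇒ CG = 0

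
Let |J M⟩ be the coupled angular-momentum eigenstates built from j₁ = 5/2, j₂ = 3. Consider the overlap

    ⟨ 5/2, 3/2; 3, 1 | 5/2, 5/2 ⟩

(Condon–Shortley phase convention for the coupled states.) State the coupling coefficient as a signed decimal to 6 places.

triangle: 3!×2!×3!/9! = 72/362880
(j±m)!: 4!×1!×4!×2!×5!×0! = 138240
prefactor² = (2J+1)×Δ×N² = 1152/7
  k=1: −1/(1!×2!×0!×3!×2!×0!) = -1/24
Σ = -1/24  ⇒  CG² = 1152/7×(-1/24)² = 2/7
CG = −√(2/7) = -0.534522

−√(2/7) = -0.534522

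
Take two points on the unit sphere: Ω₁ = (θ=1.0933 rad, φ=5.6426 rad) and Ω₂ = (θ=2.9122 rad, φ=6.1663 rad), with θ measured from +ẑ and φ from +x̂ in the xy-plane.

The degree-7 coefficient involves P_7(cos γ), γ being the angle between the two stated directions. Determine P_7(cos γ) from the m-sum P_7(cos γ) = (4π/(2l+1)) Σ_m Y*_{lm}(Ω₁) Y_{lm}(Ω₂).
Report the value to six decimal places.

0.259665

Expand P_7 via completeness: Σ_{m} conj(Y_{7,m}) at Ω₁ times Y_{7,m} at Ω₂ —
  [-7]  conj(Y_{7,-7})(Ω₁) = -0.04933 + 0.21232j ; Y_{7,-7}(Ω₂) = 0.00001 + 0.00001j ; Δ = -0.00000 + 0.00000j
  [-6]  conj(Y_{7,-6})(Ω₁) = -0.32225 + 0.27248j ; Y_{7,-6}(Ω₂) = -0.00019 - 0.00016j ; Δ = 0.00011 - 0.00000j
  [-5]  conj(Y_{7,-5})(Ω₁) = -0.35327 + 0.02169j ; Y_{7,-5}(Ω₂) = 0.00211 + 0.00139j ; Δ = -0.00077 - 0.00045j
  [-4]  conj(Y_{7,-4})(Ω₁) = 0.04469 + 0.02923j ; Y_{7,-4}(Ω₂) = -0.01591 - 0.00803j ; Δ = -0.00048 - 0.00082j
  [-3]  conj(Y_{7,-3})(Ω₁) = 0.12153 + 0.33193j ; Y_{7,-3}(Ω₂) = 0.08430 + 0.03083j ; Δ = 0.00001 + 0.03173j
  [-2]  conj(Y_{7,-2})(Ω₁) = -0.03002 + 0.10072j ; Y_{7,-2}(Ω₂) = -0.30104 - 0.07168j ; Δ = 0.01626 - 0.02817j
  [-1]  conj(Y_{7,-1})(Ω₁) = 0.24897 - 0.18559j ; Y_{7,-1}(Ω₂) = 0.63068 + 0.07406j ; Δ = 0.17076 - 0.09861j
  [+0]  conj(Y_{7,0})(Ω₁) = 0.14615 + 0.00000j ; Y_{7,0}(Ω₂) = -0.42295 + 0.00000j ; Δ = -0.06181 + 0.00000j
  [+1]  conj(Y_{7,1})(Ω₁) = -0.24897 - 0.18559j ; Y_{7,1}(Ω₂) = -0.63068 + 0.07406j ; Δ = 0.17076 + 0.09861j
  [+2]  conj(Y_{7,2})(Ω₁) = -0.03002 - 0.10072j ; Y_{7,2}(Ω₂) = -0.30104 + 0.07168j ; Δ = 0.01626 + 0.02817j
  [+3]  conj(Y_{7,3})(Ω₁) = -0.12153 + 0.33193j ; Y_{7,3}(Ω₂) = -0.08430 + 0.03083j ; Δ = 0.00001 - 0.03173j
  [+4]  conj(Y_{7,4})(Ω₁) = 0.04469 - 0.02923j ; Y_{7,4}(Ω₂) = -0.01591 + 0.00803j ; Δ = -0.00048 + 0.00082j
  [+5]  conj(Y_{7,5})(Ω₁) = 0.35327 + 0.02169j ; Y_{7,5}(Ω₂) = -0.00211 + 0.00139j ; Δ = -0.00077 + 0.00045j
  [+6]  conj(Y_{7,6})(Ω₁) = -0.32225 - 0.27248j ; Y_{7,6}(Ω₂) = -0.00019 + 0.00016j ; Δ = 0.00011 + 0.00000j
  [+7]  conj(Y_{7,7})(Ω₁) = 0.04933 + 0.21232j ; Y_{7,7}(Ω₂) = -0.00001 + 0.00001j ; Δ = -0.00000 - 0.00000j
Σ over m = 0.30995 - 0.00000j; ×(4π/15) → 0.25966 - 0.00000j. Real part: 0.259665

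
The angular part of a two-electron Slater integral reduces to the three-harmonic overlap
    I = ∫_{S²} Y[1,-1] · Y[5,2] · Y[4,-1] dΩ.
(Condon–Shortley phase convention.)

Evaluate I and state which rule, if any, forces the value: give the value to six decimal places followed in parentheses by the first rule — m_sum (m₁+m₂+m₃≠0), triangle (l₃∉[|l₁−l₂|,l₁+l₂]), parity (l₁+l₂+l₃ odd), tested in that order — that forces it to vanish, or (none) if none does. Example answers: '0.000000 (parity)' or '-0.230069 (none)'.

Checks pass: Σm=0; 10 even; l₃=4∈[4,6].
(2·1+1)(2·5+1)(2·4+1) = 297
Δ: 2! 0! 8! / 11! → 1/495
sum: t=1:−1/576 = -1/576
3j²(1 5 4; 0 0 0) = Δ·Π!·Σ² = 5/99  (sign -1)
sum: t=2:+1/1440 = 1/1440
3j²(1 5 4; -1 2 -1) = Δ·Π!·Σ² = 7/165  (sign -1)
combine: 4πI² = 297·5/99·7/165 = 7/11
take √, sign +1: I = 0.22503380
No selection rule forces the value: the integral is nonzero (none).

0.225034 (none)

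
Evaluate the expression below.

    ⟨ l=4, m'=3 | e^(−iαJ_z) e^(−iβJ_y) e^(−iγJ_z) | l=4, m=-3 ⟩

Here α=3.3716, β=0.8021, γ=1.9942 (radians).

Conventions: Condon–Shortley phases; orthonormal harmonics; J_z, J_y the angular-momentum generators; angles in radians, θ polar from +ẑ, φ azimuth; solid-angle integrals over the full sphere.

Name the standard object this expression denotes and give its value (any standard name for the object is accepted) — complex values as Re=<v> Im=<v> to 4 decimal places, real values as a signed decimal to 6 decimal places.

Wigner D-matrix element, Re=-0.0112 Im=0.0171

This is a Wigner D-matrix element — the rotation-matrix element ⟨l m'| R(α,β,γ) |l m⟩ in the angular-momentum basis.
D^4_{3,-3}(3.3716,0.8021,1.9942) = e^{-i·3·3.3716}·d^4_{3,-3}(0.8021)·e^{-i·-3·1.9942}. Compute d first:
c=cos(0.802100/2)=0.920652, s=sin(0.802100/2)=0.390385; N=√[5040·1·1·5040]=5040.000000
The bounds max(0,m−m')=0 and min(l+m,l−m')=1 give 2 terms
  k=0: (−1)^6·5040.0000/(720)·0.9207^2·0.3904^6 = +0.021001
  k=1: (−1)^7·5040.0000/(5040)·0.9207^0·0.3904^8 = -0.000539
d^4_{3,-3}(0.8021) = +0.021001 -0.000539 = +0.020462
Attach z-rotation phases: D = e^{-i(3)(3.3716)}·(+0.020462)·e^{-i(-3)(1.9942)} = -0.011217+0.017114i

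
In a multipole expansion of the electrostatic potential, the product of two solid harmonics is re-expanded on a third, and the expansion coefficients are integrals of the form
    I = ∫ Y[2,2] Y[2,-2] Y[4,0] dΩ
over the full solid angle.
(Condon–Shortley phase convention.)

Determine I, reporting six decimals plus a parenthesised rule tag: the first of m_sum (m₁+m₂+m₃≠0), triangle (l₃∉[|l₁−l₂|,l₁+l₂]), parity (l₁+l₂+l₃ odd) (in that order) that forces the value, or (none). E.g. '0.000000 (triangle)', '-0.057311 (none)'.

Rules hold: Σm=0, L=8 even, 0≤4≤4.
N = 5·5·9 = 225
Δ = 0!·4!·4!/9! = 1/630
Racah Σ t=0..0: t=0:+1/16 = 1/16
⇒ 3j(2 2 4; 0 0 0)² = 2/35, sgn +1
Racah Σ t=0..0: t=0:+1/576 = 1/576
⇒ 3j(2 2 4; 2 -2 0)² = 1/630, sgn +1
4πI² = N·(3j₀)²·(3jₘ)² = 1/49
I = +1·√(0.0204082/4π) = 0.04029926
No selection rule forces the value: the integral is nonzero (none).

0.040299 (none)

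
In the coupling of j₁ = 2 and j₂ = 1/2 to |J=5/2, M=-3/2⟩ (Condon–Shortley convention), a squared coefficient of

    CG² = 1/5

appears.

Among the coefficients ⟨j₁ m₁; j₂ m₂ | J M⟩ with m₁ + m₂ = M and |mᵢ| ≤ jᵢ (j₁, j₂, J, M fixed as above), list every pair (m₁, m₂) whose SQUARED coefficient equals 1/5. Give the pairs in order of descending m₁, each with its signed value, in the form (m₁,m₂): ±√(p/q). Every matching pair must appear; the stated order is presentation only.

(-2,1/2): +√(1/5)

Admissible pairs with m₁+m₂ = M = -3/2: (-2,1/2), (-1,-1/2)
  (m₁,m₂)=(-1,-1/2): CG² = 4/5, CG = +√(4/5)
  (m₁,m₂)=(-2,1/2): CG² = 1/5, CG = +√(1/5)   ← matches the target
Pairs with CG² = 1/5: (-2,1/2): +√(1/5)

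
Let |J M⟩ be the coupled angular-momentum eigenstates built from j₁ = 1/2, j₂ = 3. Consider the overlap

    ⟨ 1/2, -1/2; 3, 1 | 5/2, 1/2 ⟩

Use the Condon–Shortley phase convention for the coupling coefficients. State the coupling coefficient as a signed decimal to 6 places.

j₁+j₂−J=1  J+j₁−j₂=0  J−j₁+j₂=5  j₁+j₂+J+1=7
(j₁±m₁, j₂±m₂, J±M) = (0,1,4,2,3,2)
P² = 576/7
sum k=1..1:
  [1] −1/12 = -1/12
S = -1/12
C² = P²·S² = 4/7 ; C = -0.755929

−√(4/7) = -0.755929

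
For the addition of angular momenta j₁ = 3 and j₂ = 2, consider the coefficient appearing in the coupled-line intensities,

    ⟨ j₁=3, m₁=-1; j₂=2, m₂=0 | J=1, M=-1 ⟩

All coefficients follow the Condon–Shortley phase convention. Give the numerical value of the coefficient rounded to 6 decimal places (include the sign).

+0.414039  (= +√(6/35))

triangle: 4!×2!×0!/7! = 48/5040
(j±m)!: 2!×4!×2!×2!×0!×2! = 384
prefactor² = (2J+1)×Δ×N² = 384/35
  k=2: +1/(2!×2!×2!×0!×0!×0!) = 1/8
Σ = 1/8  ⇒  CG² = 384/35×(1/8)² = 6/35
CG = +√(6/35) = +0.414039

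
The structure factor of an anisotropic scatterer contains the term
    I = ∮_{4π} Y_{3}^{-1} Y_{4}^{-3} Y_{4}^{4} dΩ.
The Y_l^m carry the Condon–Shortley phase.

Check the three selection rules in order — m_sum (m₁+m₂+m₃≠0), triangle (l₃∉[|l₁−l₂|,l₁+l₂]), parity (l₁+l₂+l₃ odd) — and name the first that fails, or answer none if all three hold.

parity

m₁+m₂+m₃ = -1 − 3 + 4 = 0  ✓
triangle: |3−4|=1 ≤ l₃=4 ≤ 3+4=7  ✓
parity: l₁+l₂+l₃ = 11 is odd  ✗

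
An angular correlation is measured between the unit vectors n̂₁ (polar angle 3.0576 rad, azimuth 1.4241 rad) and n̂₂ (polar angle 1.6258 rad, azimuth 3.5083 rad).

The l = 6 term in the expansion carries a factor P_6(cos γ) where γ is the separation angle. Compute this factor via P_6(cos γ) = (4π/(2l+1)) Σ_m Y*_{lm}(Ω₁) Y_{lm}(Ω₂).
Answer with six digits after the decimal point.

Expand P_6 via completeness: Σ_{m} conj(Y_{6,m}) at Ω₁ times Y_{6,m} at Ω₂ —
  term(m=-6) = (0.000000, 0.000000)   from Y*(Ω₁)=(-0.000000, 0.000000), Y(Ω₂)=(-0.281820, -0.386972)
  term(m=-5) = (-0.000000, 0.000001)   from Y*(Ω₁)=(-0.000005, -0.000005), Y(Ω₂)=(-0.023715, -0.088173)
  term(m=-4) = (0.000028, 0.000053)   from Y*(Ω₁)=(0.000146, -0.000097), Y(Ω₂)=(-0.035580, 0.340987)
  term(m=-3) = (-0.000321, -0.000010)   from Y*(Ω₁)=(0.001294, 0.002747), Y(Ω₂)=(-0.047961, 0.094260)
  term(m=-2) = (-0.005708, 0.009436)   from Y*(Ω₁)=(-0.034372, 0.010384), Y(Ω₂)=(0.228175, -0.205605)
  term(m=-1) = (-0.014552, -0.025809)   from Y*(Ω₁)=(-0.039006, -0.263987), Y(Ω₂)=(0.103647, -0.039809)
  term(m=+0) = (-0.280915, 0.000000)   from Y*(Ω₁)=(0.943127, -0.000000), Y(Ω₂)=(-0.297855, 0.000000)
  term(m=+1) = (-0.014552, 0.025809)   from Y*(Ω₁)=(0.039006, -0.263987), Y(Ω₂)=(-0.103647, -0.039809)
  term(m=+2) = (-0.005708, -0.009436)   from Y*(Ω₁)=(-0.034372, -0.010384), Y(Ω₂)=(0.228175, 0.205605)
  term(m=+3) = (-0.000321, 0.000010)   from Y*(Ω₁)=(-0.001294, 0.002747), Y(Ω₂)=(0.047961, 0.094260)
  term(m=+4) = (0.000028, -0.000053)   from Y*(Ω₁)=(0.000146, 0.000097), Y(Ω₂)=(-0.035580, -0.340987)
  term(m=+5) = (-0.000000, -0.000001)   from Y*(Ω₁)=(0.000005, -0.000005), Y(Ω₂)=(0.023715, -0.088173)
  term(m=+6) = (0.000000, -0.000000)   from Y*(Ω₁)=(-0.000000, -0.000000), Y(Ω₂)=(-0.281820, 0.386972)
Total Σ_m = (-0.322021, 0.000000). Multiply by 0.966644: (-0.311280, 0.000000). P_6(cos γ) = -0.311280

-0.311280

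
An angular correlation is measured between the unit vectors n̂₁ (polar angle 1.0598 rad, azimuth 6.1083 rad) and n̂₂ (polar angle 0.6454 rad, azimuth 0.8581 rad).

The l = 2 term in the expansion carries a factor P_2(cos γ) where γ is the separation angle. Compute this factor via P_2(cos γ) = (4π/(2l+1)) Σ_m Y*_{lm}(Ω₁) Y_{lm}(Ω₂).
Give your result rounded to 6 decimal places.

0.152311

Expand P_2 via completeness: Σ_{m} conj(Y_{2,m}) at Ω₁ times Y_{2,m} at Ω₂ —
  [-2]  conj(Y_{2,-2})(Ω₁) = 0.27610 - 0.10071j ; Y_{2,-2}(Ω₂) = -0.02025 - 0.13829j ; Δ = -0.01952 - 0.03614j
  [-1]  conj(Y_{2,-1})(Ω₁) = 0.32452 - 0.05734j ; Y_{2,-1}(Ω₂) = 0.24274 - 0.28087j ; Δ = 0.06267 - 0.10507j
  [+0]  conj(Y_{2,0})(Ω₁) = -0.08910 + 0.00000j ; Y_{2,0}(Ω₂) = 0.28843 + 0.00000j ; Δ = -0.02570 + 0.00000j
  [+1]  conj(Y_{2,1})(Ω₁) = -0.32452 - 0.05734j ; Y_{2,1}(Ω₂) = -0.24274 - 0.28087j ; Δ = 0.06267 + 0.10507j
  [+2]  conj(Y_{2,2})(Ω₁) = 0.27610 + 0.10071j ; Y_{2,2}(Ω₂) = -0.02025 + 0.13829j ; Δ = -0.01952 + 0.03614j
Total Σ_m = 0.06060 + 0.00000j. Multiply by 2.513274: 0.15231 + 0.00000j. P_2(cos γ) = 0.152311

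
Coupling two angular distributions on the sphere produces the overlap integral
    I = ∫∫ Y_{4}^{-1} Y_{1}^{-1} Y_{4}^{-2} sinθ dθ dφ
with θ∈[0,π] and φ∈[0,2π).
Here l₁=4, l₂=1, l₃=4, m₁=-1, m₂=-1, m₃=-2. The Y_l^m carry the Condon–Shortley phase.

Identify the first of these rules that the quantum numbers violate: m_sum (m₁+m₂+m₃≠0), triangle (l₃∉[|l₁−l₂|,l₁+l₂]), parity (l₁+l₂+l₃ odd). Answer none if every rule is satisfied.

m_sum

Σmᵢ = -4  ✗
l₃∈[|l₁−l₂|,l₁+l₂]=[3,5], have l₃=4
Σlᵢ = 9 ⇒ odd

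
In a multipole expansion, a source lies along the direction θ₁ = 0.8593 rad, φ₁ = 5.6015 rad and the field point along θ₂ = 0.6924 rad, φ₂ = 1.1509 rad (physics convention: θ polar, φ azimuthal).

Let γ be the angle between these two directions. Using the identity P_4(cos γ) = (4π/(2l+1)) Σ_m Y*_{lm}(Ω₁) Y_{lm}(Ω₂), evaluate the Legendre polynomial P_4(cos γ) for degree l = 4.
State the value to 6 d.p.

Expand P_4 via completeness: Σ_{m} conj(Y_{4,m}) at Ω₁ times Y_{4,m} at Ω₂ —
  m=-4: (-0.13327 - 0.05869j) × (-0.00798 + 0.07306j) = 0.00535 - 0.00927j  (running Σ = 0.00535 - 0.00927j)
  m=-3: (-0.16216 - 0.31590j) × (-0.23862 + 0.07673j) = 0.06293 + 0.06294j  (running Σ = 0.06828 + 0.05367j)
  m=-2: (0.07843 - 0.37266j) × (-0.28645 - 0.31944j) = -0.14151 + 0.08170j  (running Σ = -0.07323 + 0.13536j)
  m=-1: (-0.00280 + 0.00227j) × (0.10872 - 0.24352j) = 0.00025 + 0.00093j  (running Σ = -0.07298 + 0.13629j)
  m=0: (-0.36268 + 0.00000j) × (-0.26324 + 0.00000j) = 0.09547 + 0.00000j  (running Σ = 0.02250 + 0.13629j)
  m=1: (0.00280 + 0.00227j) × (-0.10872 - 0.24352j) = 0.00025 - 0.00093j  (running Σ = 0.02274 + 0.13536j)
  m=2: (0.07843 + 0.37266j) × (-0.28645 + 0.31944j) = -0.14151 - 0.08170j  (running Σ = -0.11876 + 0.05367j)
  m=3: (0.16216 - 0.31590j) × (0.23862 + 0.07673j) = 0.06293 - 0.06294j  (running Σ = -0.05583 - 0.00927j)
  m=4: (-0.13327 + 0.05869j) × (-0.00798 - 0.07306j) = 0.00535 + 0.00927j  (running Σ = -0.05048 + 0.00000j)
Σ over m = -0.05048 + 0.00000j; ×(4π/9) → -0.07048 + 0.00000j. Real part: -0.070484

-0.070484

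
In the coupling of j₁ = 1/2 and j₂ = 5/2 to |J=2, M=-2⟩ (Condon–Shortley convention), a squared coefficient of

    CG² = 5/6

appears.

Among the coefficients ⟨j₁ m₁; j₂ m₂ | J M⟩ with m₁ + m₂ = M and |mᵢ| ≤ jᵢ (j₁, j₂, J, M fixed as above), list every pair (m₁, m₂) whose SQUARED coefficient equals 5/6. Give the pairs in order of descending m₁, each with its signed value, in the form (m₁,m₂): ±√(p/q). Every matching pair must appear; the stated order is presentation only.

Admissible pairs with m₁+m₂ = M = -2: (-1/2,-3/2), (1/2,-5/2)
  (m₁,m₂)=(1/2,-5/2): CG² = 5/6, CG = +√(5/6)   ← matches the target
  (m₁,m₂)=(-1/2,-3/2): CG² = 1/6, CG = −√(1/6)
Pairs with CG² = 5/6: (1/2,-5/2): +√(5/6)

(1/2,-5/2): +√(5/6)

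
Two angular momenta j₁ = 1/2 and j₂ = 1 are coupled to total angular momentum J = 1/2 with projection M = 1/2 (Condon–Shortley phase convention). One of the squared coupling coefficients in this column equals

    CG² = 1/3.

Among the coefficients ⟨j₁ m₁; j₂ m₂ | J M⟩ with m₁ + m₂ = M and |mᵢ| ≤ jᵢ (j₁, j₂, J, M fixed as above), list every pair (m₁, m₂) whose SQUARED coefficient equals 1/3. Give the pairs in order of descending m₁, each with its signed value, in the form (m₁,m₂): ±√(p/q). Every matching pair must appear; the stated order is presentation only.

(1/2,0): +√(1/3)

Admissible pairs with m₁+m₂ = M = 1/2: (-1/2,1), (1/2,0)
  (m₁,m₂)=(1/2,0): CG² = 1/3, CG = +√(1/3)   ← matches the target
  (m₁,m₂)=(-1/2,1): CG² = 2/3, CG = −√(2/3)
Pairs with CG² = 1/3: (1/2,0): +√(1/3)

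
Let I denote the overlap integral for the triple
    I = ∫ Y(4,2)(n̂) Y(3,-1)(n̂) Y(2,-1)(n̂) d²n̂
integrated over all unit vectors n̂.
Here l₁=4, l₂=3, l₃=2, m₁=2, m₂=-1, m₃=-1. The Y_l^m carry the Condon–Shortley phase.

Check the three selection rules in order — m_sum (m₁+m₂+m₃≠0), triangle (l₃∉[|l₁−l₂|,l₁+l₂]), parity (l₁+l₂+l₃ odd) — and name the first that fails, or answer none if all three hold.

parity

azimuthal sum: 2 − 1 − 1 = 0  ✓
1 ≤ 2 ≤ 7 (triangle on l)  ✓
L = 4 + 3 + 2 = 9 (odd)  ✗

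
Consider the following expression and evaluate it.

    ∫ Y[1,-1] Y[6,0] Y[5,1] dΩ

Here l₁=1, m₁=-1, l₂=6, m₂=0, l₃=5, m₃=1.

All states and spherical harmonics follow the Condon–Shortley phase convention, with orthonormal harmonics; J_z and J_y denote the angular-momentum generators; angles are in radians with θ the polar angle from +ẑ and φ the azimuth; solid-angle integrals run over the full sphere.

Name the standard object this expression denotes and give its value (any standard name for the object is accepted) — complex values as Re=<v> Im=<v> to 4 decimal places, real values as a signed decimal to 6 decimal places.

This is a Gaunt coefficient — the integral of a triple product of spherical harmonics over the sphere.
Checks pass: Σm=0; 12 even; l₃=5∈[5,7].
(2·1+1)(2·6+1)(2·5+1) = 429
Δ: 2! 0! 10! / 13! → 1/858
sum: t=1:−1/14400 = -1/14400
3j²(1 6 5; 0 0 0) = Δ·Π!·Σ² = 6/143  (sign +1)
sum: t=2:+1/34560 = 1/34560
3j²(1 6 5; -1 0 1) = Δ·Π!·Σ² = 5/286  (sign +1)
combine: 4πI² = 429·6/143·5/286 = 45/143
take √, sign +1: I = 0.15824621

Gaunt coefficient, +0.158246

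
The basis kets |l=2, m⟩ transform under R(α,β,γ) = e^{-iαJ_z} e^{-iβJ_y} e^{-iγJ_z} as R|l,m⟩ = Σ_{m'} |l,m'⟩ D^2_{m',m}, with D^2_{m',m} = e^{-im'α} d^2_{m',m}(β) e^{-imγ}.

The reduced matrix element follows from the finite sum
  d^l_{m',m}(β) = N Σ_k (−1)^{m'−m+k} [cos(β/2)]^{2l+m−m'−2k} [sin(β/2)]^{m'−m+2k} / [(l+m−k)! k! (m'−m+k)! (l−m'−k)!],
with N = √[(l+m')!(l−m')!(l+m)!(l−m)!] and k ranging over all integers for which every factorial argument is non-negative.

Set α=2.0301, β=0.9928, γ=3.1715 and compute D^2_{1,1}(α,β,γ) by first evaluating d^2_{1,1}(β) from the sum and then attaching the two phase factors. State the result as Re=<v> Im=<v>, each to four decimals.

Re=0.0337 Im=0.0633

First d^2_{1,1}(β=0.9928), then the phase factors e^{-i(1)α} and e^{-i(1)γ}:
Half-angle: c=0.879303, s=0.476263. N=√(6·1·6·1)=6.000000
k∈{0,1} keeps every argument non-negative
  k=0: (−1)^0·6.0000/(6)·0.8793^4·0.4763^0 = +0.597797
  k=1: (−1)^1·6.0000/(2)·0.8793^2·0.4763^2 = -0.526129
d^2_{1,1}(0.9928) = +0.597797 -0.526129 = +0.071668
Attach z-rotation phases: D = e^{-i(1)(2.0301)}·(+0.071668)·e^{-i(1)(3.1715)} = +0.033679+0.063262i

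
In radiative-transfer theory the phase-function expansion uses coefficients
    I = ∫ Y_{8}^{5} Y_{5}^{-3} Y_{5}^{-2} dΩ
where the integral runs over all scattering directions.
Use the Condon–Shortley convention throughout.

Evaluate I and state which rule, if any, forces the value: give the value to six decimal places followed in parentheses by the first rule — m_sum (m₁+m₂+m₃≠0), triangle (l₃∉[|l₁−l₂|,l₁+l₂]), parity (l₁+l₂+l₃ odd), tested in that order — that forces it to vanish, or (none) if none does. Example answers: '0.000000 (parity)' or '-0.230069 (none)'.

-0.106255 (none)

m-sum 0 ✓  L=18 even ✓  3≤5≤13 ✓
Π(2lᵢ+1) = 17×11×11 = 2057
triangle coeff Δ(8,5,5) = 1/37413090
Σ_t [3,5]: t=3:−1/1036800 t=4:+1/331776 t=5:−1/1036800 = 1/921600
(3j)²=490/46189 [(8 5 5; 0 0 0)], sign=-1
Σ_t [0,2]: t=0:+1/58060800 t=1:−1/7257600 t=2:+1/14515200 = -1/19353600
(3j)²=21/3230 [(8 5 5; 5 -3 -2)], sign=+1
⇒ 4πI² = 11319/79781
I = (-1)√(11319/79781/(4π)) = -0.10625500
No selection rule forces the value: the integral is nonzero (none).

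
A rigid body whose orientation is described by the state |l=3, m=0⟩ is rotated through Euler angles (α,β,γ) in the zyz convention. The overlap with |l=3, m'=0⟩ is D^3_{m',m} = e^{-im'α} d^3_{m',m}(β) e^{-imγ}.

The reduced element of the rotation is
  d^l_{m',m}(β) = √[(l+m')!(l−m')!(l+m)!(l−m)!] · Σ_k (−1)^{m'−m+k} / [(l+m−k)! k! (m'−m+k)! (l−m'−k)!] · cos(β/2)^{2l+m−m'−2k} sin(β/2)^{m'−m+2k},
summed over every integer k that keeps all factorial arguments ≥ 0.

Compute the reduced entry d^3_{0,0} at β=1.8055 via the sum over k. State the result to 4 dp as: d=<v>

d=0.3174

d^3_{0,0}(β=1.8055) via the finite sum:
c=cos(1.805500/2)=0.619453, s=sin(1.805500/2)=0.785033; N=√[6·6·6·6]=36.000000
k∈{0,1,2,3} keeps every argument non-negative
  k=0: (−1)^0·36.0000/(36)·0.6195^6·0.7850^0 = +0.056500
  k=1: (−1)^1·36.0000/(4)·0.6195^4·0.7850^2 = -0.816683
  k=2: (−1)^2·36.0000/(4)·0.6195^2·0.7850^4 = +1.311633
  k=3: (−1)^3·36.0000/(36)·0.6195^0·0.7850^6 = -0.234061
d^3_{0,0}(1.8055) = +0.056500 -0.816683 +1.311633 -0.234061 = +0.317390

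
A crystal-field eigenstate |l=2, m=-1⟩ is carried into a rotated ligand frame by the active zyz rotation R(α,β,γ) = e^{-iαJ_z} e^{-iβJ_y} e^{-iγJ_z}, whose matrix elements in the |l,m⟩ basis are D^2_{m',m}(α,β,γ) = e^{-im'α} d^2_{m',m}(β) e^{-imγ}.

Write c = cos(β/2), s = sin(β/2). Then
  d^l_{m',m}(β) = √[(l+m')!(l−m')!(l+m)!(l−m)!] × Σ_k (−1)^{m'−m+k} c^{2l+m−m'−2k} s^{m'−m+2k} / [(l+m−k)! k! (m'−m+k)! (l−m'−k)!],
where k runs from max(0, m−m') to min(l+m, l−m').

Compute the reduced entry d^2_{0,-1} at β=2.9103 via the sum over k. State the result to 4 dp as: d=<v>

d^2_{0,-1}(β=2.9103) via the finite sum:
Half-angle: c=0.115389, s=0.993320. N=√(2·2·1·6)=4.898979
k∈{0,1} keeps every argument non-negative
  k=0: (−1)^1·4.8990/(2)·0.1154^3·0.9933^1 = -0.003738
  k=1: (−1)^2·4.8990/(2)·0.1154^1·0.9933^3 = +0.277017
d^2_{0,-1}(2.9103) = -0.003738 +0.277017 = +0.273279

d=0.2733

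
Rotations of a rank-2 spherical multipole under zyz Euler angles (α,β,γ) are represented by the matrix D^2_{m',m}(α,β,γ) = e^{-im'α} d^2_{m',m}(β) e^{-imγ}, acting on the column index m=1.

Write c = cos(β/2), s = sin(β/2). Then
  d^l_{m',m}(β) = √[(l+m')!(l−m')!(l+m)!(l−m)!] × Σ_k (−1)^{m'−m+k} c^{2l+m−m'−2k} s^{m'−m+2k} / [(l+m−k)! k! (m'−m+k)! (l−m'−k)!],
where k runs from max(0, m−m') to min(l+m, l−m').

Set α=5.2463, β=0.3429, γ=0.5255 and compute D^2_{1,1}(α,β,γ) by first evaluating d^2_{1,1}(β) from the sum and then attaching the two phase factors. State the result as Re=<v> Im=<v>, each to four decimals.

Re=0.7481 Im=0.4198

D^2_{1,1}(5.2463,0.3429,0.5255) = e^{-i·1·5.2463}·d^2_{1,1}(0.3429)·e^{-i·1·0.5255}. Compute d first:
Half-angle: c=0.985338, s=0.170611. N=√(6·1·6·1)=6.000000
k∈{0,1} keeps every argument non-negative
  k=0: (−1)^0·6.0000/(6)·0.9853^4·0.1706^0 = +0.942631
  k=1: (−1)^1·6.0000/(2)·0.9853^2·0.1706^2 = -0.084783
d^2_{1,1}(0.3429) = +0.942631 -0.084783 = +0.857848
Phases: e^{-i·(1)·5.2463}=+0.508904+0.860823i, e^{-i·(1)·0.5255}=+0.865073-0.501646i ⇒ D=+0.748101+0.419819i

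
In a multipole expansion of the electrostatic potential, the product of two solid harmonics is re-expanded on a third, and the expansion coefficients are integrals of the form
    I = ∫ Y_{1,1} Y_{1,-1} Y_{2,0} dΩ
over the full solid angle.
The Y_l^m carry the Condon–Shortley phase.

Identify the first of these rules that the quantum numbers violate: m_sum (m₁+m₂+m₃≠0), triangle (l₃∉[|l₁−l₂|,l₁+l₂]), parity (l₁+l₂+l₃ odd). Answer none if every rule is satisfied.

m₁+m₂+m₃ = 1 − 1 + 0 = 0  ✓
triangle: |1−1|=0 ≤ l₃=2 ≤ 1+1=2  ✓
parity: l₁+l₂+l₃ = 4 is even  ✓

none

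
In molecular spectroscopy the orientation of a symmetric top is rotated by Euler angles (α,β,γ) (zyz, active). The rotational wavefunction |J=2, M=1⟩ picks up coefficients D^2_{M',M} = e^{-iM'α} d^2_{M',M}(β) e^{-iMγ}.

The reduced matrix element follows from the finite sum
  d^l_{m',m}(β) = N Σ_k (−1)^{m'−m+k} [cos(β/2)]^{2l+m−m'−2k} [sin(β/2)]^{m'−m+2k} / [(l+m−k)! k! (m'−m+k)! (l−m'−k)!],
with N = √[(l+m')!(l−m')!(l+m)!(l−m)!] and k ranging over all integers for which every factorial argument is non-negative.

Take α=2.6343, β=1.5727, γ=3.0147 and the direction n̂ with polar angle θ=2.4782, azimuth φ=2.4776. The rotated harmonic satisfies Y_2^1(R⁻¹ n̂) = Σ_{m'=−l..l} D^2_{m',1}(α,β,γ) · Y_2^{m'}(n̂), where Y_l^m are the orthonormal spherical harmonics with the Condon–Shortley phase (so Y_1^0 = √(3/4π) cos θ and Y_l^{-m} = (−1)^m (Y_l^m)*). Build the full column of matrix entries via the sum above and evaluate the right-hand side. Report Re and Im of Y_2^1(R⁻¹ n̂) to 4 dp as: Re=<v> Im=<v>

Re=0.3734 Im=0.0020

Need the full column D^2_{m',1} for m'=−2..2 at α=2.6343, β=1.5727, γ=3.0147.
cos(β/2)=0.706433, sin(β/2)=0.707780
d^2_{-2,1}: single k=3 term ⇒ +0.500951;  D = -0.316202+0.388546i
d^2_{-1,1}: k∈[2..3] ⇒ +0.749997 -0.250953 = +0.499045;  D = +0.463371-0.185291i
d^2_{0,1}: k∈[1..2] ⇒ +0.611206 -0.613537 = -0.002332;  D = +0.002313+0.000295i
d^2_{1,1}: k∈[0..1] ⇒ +0.249049 -0.749997 = -0.500948;  D = -0.403541-0.296823i
d^2_{2,1}: single k=0 term ⇒ -0.499047;  D = +0.207729+0.453759i
Y_2^{m'}(θ=2.4782,φ=2.4776) and Σ D·Y over m':
  (-0.3162+0.3885i)·(+0.0352+0.1422i)  (+0.4634-0.1853i)·(+0.2952+0.2310i)  (+0.0023+0.0003i)·(+0.2720+0.0000i)  (-0.4035-0.2968i)·(-0.2952+0.2310i)  (+0.2077+0.4538i)·(+0.0352-0.1422i)
Y_2^1(R⁻¹ n̂) = +0.373354+0.001996i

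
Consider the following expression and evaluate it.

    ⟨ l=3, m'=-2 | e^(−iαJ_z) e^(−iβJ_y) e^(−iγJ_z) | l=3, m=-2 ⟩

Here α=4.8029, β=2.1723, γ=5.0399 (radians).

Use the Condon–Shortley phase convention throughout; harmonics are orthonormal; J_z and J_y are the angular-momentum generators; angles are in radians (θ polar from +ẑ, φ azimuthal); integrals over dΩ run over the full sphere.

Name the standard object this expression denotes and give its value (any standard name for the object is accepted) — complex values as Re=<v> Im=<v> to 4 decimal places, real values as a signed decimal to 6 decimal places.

This is a Wigner D-matrix element — the rotation-matrix element ⟨l m'| R(α,β,γ) |l m⟩ in the angular-momentum basis.
D^3_{-2,-2}(4.8029,2.1723,5.0399) = e^{-i·-2·4.8029}·d^3_{-2,-2}(2.1723)·e^{-i·-2·5.0399}. Compute d first:
c=cos(2.172300/2)=0.465895, s=sin(2.172300/2)=0.884840; N=√[1·120·1·120]=120.000000
Admissible k: 0..1 (factorial args all ≥0)
  k=0: (−1)^0·120.0000/(120)·0.4659^6·0.8848^0 = +0.010227
  k=1: (−1)^1·120.0000/(24)·0.4659^4·0.8848^2 = -0.184439
d^3_{-2,-2}(2.1723) = +0.010227 -0.184439 = -0.174213
D = (-0.983660-0.180035i)·(-0.174213)·(-0.793035-0.609177i) = -0.116793-0.129265i

Wigner D-matrix element, Re=-0.1168 Im=-0.1293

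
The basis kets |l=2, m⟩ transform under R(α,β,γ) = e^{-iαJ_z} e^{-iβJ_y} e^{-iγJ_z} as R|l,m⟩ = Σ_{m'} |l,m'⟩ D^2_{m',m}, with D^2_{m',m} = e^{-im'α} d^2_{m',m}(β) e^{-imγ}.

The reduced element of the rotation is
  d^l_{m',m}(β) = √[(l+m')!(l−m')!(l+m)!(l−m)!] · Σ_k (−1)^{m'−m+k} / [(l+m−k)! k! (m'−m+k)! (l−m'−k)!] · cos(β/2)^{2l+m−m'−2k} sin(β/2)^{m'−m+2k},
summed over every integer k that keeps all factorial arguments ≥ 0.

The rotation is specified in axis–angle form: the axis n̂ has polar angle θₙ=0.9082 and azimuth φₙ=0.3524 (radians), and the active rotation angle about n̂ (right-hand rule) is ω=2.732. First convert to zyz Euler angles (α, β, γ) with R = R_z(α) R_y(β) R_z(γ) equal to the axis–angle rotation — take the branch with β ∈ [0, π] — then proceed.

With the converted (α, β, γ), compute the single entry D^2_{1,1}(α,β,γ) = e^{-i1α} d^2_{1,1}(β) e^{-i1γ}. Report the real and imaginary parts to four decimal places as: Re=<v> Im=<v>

Axis–angle → zyz. n̂ = (sinθₙcosφₙ, sinθₙsinφₙ, cosθₙ) = (+0.739948, +0.272117, +0.615166), ω = 2.7320.
R = I cosω + sinω [n̂]ₓ + (1−cosω) n̂n̂ᵀ gives
  R = [+0.132475, +0.141068, +0.981096; +0.631030, -0.775313, +0.026273; +0.764363, +0.615621, -0.191728]
β = atan2(√(R₁₃²+R₂₃²), R₃₃) = 1.763718; α = atan2(R₂₃, R₁₃) mod 2π = 0.026773; γ = atan2(R₃₂, −R₃₁) mod 2π = 2.463566
Split into d^2_{1,1}(β=1.7637) × two z-phases.
Half-angle: c=0.635717, s=0.771922. N=√(6·1·6·1)=6.000000
Admissible k: 0..1 (factorial args all ≥0)
  k=0: (−1)^0·6.0000/(6)·0.6357^4·0.7719^0 = +0.163326
  k=1: (−1)^1·6.0000/(2)·0.6357^2·0.7719^2 = -0.722430
d^2_{1,1}(1.7637) = +0.163326 -0.722430 = -0.559104
Attach z-rotation phases: D = e^{-i(1)(0.0268)}·(-0.559104)·e^{-i(1)(2.4636)} = +0.444669+0.338920i

Re=0.4447 Im=0.3389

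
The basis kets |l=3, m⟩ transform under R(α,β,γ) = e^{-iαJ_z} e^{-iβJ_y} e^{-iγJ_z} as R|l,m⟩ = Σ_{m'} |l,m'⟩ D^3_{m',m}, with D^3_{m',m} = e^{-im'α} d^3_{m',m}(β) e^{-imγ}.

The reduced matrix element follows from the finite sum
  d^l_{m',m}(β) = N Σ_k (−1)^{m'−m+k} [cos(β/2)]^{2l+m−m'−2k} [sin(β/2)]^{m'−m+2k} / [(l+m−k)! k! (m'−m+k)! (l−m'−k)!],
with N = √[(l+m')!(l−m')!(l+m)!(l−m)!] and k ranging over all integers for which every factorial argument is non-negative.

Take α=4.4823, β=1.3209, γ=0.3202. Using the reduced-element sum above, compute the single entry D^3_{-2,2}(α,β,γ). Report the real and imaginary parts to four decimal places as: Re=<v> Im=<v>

First d^3_{-2,2}(β=1.3209), then the phase factors e^{-i(-2)α} and e^{-i(2)γ}:
Half-angle: c=0.789716, s=0.613472. N=√(1·120·120·1)=120.000000
The bounds max(0,m−m')=4 and min(l+m,l−m')=5 give 2 terms
  k=4: (−1)^0·120.0000/(24)·0.7897^2·0.6135^4 = +0.441664
  k=5: (−1)^1·120.0000/(120)·0.7897^0·0.6135^6 = -0.053305
d^3_{-2,2}(1.3209) = +0.441664 -0.053305 = +0.388359
Phases: e^{-i·(-2)·4.4823}=-0.895973+0.444108i, e^{-i·(2)·0.3202}=+0.801857-0.597516i ⇒ D=-0.175958+0.346210i

Re=-0.1760 Im=0.3462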